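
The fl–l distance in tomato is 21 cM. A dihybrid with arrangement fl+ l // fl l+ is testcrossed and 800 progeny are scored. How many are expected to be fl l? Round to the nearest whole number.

84

A map distance of 21 cM corresponds to a recombination frequency of 0.210.
The F1 is fl+ l / fl l+, so fl l is a recombinant gamete class with expected frequency r/2 = 0.210/2 = 0.1050.
Expected number = 0.1050 × 800 = 84.00 ≈ 84.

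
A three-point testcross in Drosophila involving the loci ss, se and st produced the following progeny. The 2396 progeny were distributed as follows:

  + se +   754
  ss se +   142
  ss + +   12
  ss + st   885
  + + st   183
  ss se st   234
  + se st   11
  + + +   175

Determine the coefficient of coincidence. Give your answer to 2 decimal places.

0.37

The two most frequent reciprocal classes, + se + and ss + st, are the parental types, so the F1 was + se + / ss + st.
The two rarest classes, + se st and ss + +, are the double crossovers. Comparing them with the parentals, only the st allele has switched, so st is the middle locus and the order is se – st – ss.
se–st: (409 + 23)/2396 = 0.1803; st–ss: (325 + 23)/2396 = 0.1452.
Expected DCO frequency = 0.1803 × 0.1452 ≈ 0.02618; observed = 23/2396 ≈ 0.00960.
Coefficient of coincidence = 0.00960/0.02618 ≈ 0.37.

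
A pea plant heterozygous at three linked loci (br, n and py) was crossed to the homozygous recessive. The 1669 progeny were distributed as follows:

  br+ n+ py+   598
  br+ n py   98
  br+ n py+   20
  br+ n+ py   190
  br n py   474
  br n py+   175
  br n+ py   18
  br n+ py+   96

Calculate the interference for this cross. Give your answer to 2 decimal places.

The two most frequent reciprocal classes, br+ n+ py+ and br n py, are the parental types, so the F1 was br+ n+ py+ / br n py.
The two rarest classes, br+ n py+ and br n+ py, are the double crossovers. Comparing them with the parentals, only the n allele has switched, so n is the middle locus and the order is py – n – br.
py–n: (365 + 38)/1669 = 0.2415; n–br: (194 + 38)/1669 = 0.1390.
Expected DCO frequency = 0.2415 × 0.1390 ≈ 0.03357; observed = 38/1669 ≈ 0.02277.
Coefficient of coincidence = 0.02277/0.03357 ≈ 0.68; interference = 1 − 0.68 = 0.32.

0.32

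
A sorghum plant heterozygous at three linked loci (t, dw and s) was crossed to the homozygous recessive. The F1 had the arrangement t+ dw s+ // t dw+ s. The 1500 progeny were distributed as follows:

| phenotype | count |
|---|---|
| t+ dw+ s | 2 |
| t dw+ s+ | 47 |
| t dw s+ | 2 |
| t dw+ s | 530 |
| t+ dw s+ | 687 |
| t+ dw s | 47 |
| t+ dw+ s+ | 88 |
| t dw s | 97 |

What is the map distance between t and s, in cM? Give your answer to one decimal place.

The two rarest classes, t dw s+ and t+ dw+ s, are the double crossovers. Comparing them with the parentals, only the t allele has switched, so t is the middle locus and the order is dw – t – s.
Crossovers in the t–s interval produce the single-crossover classes t+ dw s and t dw+ s+ (47 + 47 = 94) plus the double crossovers (4).
RF(t–s) = (94 + 4) / 1500 = 98/1500 = 0.0653 → 6.5 cM.

6.5 cM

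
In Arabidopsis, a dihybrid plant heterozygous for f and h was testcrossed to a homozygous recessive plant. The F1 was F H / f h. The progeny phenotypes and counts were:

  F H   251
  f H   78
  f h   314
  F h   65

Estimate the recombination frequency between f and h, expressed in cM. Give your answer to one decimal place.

20.2 cM

The recombinant classes are F h and f H: 65 + 78 = 143.
Recombination frequency = 143/708 = 0.2020 ≈ 20.2%, i.e. 20.2 cM.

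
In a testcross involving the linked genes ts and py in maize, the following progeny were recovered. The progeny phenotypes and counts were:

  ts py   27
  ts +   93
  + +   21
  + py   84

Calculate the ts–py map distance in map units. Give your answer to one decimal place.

The two most frequent classes, + py (84) and ts + (93), are the parental types, so the F1 was + py / ts +.
The recombinant classes are + + and ts py: 21 + 27 = 48.
Recombination frequency = 48/225 = 0.2133 ≈ 21.3%, i.e. 21.3 map units.

21.3 map units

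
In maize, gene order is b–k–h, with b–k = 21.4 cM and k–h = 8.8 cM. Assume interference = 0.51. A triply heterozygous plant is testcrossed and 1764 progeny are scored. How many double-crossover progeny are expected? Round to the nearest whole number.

16

Map distances give recombination frequencies of 0.214 and 0.088 for the two intervals.
With interference 0.51 (so coincidence = 0.49), expected double-crossover frequency = 0.214 × 0.088 × 0.49 = 0.00923.
Expected number = 0.00923 × 1764 = 16.28 ≈ 16.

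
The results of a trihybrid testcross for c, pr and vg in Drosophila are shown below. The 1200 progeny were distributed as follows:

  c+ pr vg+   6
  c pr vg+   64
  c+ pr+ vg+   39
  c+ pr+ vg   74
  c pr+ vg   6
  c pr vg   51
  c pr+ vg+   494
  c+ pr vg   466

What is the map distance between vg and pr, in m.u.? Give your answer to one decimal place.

The two most frequent reciprocal classes, c pr+ vg+ and c+ pr vg, are the parental types, so the F1 was c pr+ vg+ / c+ pr vg.
The two rarest classes, c pr+ vg and c+ pr vg+, are the double crossovers. Comparing them with the parentals, only the vg allele has switched, so vg is the middle locus and the order is c – vg – pr.
Crossovers in the vg–pr interval produce the single-crossover classes c pr vg+ and c+ pr+ vg (64 + 74 = 138) plus the double crossovers (12).
RF(vg–pr) = (138 + 12) / 1200 = 150/1200 = 0.1250 → 12.5 m.u.

12.5 m.u.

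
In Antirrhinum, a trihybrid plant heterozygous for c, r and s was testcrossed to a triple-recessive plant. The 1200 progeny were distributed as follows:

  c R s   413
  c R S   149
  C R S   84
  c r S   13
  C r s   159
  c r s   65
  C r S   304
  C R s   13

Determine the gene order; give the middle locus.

c

The two most frequent reciprocal classes, C r S and c R s, are the parental types, so the F1 was C r S / c R s.
The two rarest classes, c r S and C R s, are the double crossovers. Comparing them with the parentals, only the c allele has switched, so c is the middle locus and the order is s – c – r.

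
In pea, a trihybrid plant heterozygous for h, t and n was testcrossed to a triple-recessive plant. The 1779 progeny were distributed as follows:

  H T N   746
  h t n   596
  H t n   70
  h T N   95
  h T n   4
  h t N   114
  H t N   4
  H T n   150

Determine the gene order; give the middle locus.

t

The two most frequent reciprocal classes, h t n and H T N, are the parental types, so the F1 was h t n / H T N.
The two rarest classes, h T n and H t N, are the double crossovers. Comparing them with the parentals, only the t allele has switched, so t is the middle locus and the order is n – t – h.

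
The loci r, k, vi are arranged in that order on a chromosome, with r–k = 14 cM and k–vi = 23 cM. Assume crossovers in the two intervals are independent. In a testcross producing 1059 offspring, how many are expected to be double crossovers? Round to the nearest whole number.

Map distances give recombination frequencies of 0.140 and 0.230 for the two intervals.
With no interference, expected double-crossover frequency = 0.140 × 0.230 = 0.03220.
Expected number = 0.03220 × 1059 = 34.10 ≈ 34.

34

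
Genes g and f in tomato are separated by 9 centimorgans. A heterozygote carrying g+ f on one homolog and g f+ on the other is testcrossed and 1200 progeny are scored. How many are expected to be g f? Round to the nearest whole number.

A map distance of 9 centimorgans corresponds to a recombination frequency of 0.090.
The F1 is g+ f / g f+, so g f is a recombinant gamete class with expected frequency r/2 = 0.090/2 = 0.0450.
Expected number = 0.0450 × 1200 = 54.00 ≈ 54.

54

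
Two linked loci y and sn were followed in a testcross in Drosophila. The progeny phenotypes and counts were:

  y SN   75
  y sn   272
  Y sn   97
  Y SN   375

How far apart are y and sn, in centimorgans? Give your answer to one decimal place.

The two most frequent classes, Y SN (375) and y sn (272), are the parental types, so the F1 was Y SN / y sn.
The recombinant classes are Y sn and y SN: 97 + 75 = 172.
Recombination frequency = 172/819 = 0.2100 ≈ 21.0%, i.e. 21.0 centimorgans.

21.0 centimorgans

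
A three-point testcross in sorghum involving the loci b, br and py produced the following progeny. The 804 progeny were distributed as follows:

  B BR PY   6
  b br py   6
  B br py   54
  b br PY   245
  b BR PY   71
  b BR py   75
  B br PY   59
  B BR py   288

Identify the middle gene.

The two most frequent reciprocal classes, b br PY and B BR py, are the parental types, so the F1 was b br PY / B BR py.
The two rarest classes, b br py and B BR PY, are the double crossovers. Comparing them with the parentals, only the py allele has switched, so py is the middle locus and the order is br – py – b.

py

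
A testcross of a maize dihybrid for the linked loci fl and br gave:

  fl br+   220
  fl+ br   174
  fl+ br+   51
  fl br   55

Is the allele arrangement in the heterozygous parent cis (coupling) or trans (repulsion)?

The two most frequent classes are fl+ br (174) and fl br+ (220); these are the parental (non-recombinant) types.
So the F1 carried fl+ br on one chromosome and fl br+ on the other — the recessive alleles are on opposite chromosomes (trans / repulsion).

trans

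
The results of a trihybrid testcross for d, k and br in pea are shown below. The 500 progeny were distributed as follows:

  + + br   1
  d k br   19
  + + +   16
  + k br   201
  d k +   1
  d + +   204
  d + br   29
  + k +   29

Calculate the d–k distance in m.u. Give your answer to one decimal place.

7.4 m.u.

The two most frequent reciprocal classes, + k br and d + +, are the parental types, so the F1 was + k br / d + +.
The two rarest classes, + + br and d k +, are the double crossovers. Comparing them with the parentals, only the k allele has switched, so k is the middle locus and the order is br – k – d.
Crossovers in the k–d interval produce the single-crossover classes d k br and + + + (19 + 16 = 35) plus the double crossovers (2).
RF(k–d) = (35 + 2) / 500 = 37/500 = 0.0740 → 7.4 m.u.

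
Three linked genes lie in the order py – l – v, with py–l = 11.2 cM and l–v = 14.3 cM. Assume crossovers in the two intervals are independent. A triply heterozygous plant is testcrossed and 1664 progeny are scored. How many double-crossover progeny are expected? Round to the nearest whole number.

Map distances give recombination frequencies of 0.112 and 0.143 for the two intervals.
With no interference, expected double-crossover frequency = 0.112 × 0.143 = 0.01602.
Expected number = 0.01602 × 1664 = 26.65 ≈ 27.

27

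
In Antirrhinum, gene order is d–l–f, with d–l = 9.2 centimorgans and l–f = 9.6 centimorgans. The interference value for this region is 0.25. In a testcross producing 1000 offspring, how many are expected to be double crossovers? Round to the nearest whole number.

Map distances give recombination frequencies of 0.092 and 0.096 for the two intervals.
With interference 0.25 (so coincidence = 0.75), expected double-crossover frequency = 0.092 × 0.096 × 0.75 = 0.00662.
Expected number = 0.00662 × 1000 = 6.62 ≈ 7.

7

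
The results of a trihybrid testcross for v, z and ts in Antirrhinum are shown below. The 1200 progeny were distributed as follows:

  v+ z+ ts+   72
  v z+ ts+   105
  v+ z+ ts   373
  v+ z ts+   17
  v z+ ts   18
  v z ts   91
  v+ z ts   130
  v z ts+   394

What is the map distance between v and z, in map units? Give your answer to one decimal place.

22.5 map units

The two most frequent reciprocal classes, v+ z+ ts and v z ts+, are the parental types, so the F1 was v+ z+ ts / v z ts+.
The two rarest classes, v z+ ts and v+ z ts+, are the double crossovers. Comparing them with the parentals, only the v allele has switched, so v is the middle locus and the order is ts – v – z.
Crossovers in the v–z interval produce the single-crossover classes v+ z ts and v z+ ts+ (130 + 105 = 235) plus the double crossovers (35).
RF(v–z) = (235 + 35) / 1200 = 270/1200 = 0.2250 → 22.5 map units.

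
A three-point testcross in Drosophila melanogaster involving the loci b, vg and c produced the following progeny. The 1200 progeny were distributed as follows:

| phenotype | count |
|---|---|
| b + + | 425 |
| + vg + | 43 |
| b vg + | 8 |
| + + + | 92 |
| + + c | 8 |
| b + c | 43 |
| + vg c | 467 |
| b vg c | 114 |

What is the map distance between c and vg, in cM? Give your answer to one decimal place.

The two most frequent reciprocal classes, b + + and + vg c, are the parental types, so the F1 was b + + / + vg c.
The two rarest classes, b vg + and + + c, are the double crossovers. Comparing them with the parentals, only the vg allele has switched, so vg is the middle locus and the order is c – vg – b.
Crossovers in the c–vg interval produce the single-crossover classes b + c and + vg + (43 + 43 = 86) plus the double crossovers (16).
RF(c–vg) = (86 + 16) / 1200 = 102/1200 = 0.0850 → 8.5 cM.

8.5 cM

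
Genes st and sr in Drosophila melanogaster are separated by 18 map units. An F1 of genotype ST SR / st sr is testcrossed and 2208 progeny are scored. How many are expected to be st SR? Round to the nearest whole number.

199

A map distance of 18 map units corresponds to a recombination frequency of 0.180.
The F1 is ST SR / st sr, so st SR is a recombinant gamete class with expected frequency r/2 = 0.180/2 = 0.0900.
Expected number = 0.0900 × 2208 = 198.72 ≈ 199.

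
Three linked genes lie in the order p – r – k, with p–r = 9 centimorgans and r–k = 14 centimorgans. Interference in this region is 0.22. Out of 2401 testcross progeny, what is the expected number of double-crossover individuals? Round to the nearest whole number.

24

Map distances give recombination frequencies of 0.090 and 0.140 for the two intervals.
With interference 0.22 (so coincidence = 0.78), expected double-crossover frequency = 0.090 × 0.140 × 0.78 = 0.00983.
Expected number = 0.00983 × 2401 = 23.60 ≈ 24.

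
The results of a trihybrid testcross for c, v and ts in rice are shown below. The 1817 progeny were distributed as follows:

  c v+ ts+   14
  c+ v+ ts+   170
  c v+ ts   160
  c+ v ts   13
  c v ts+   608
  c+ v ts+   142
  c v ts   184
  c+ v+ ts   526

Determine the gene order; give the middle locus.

The two most frequent reciprocal classes, c+ v+ ts and c v ts+, are the parental types, so the F1 was c+ v+ ts / c v ts+.
The two rarest classes, c+ v ts and c v+ ts+, are the double crossovers. Comparing them with the parentals, only the v allele has switched, so v is the middle locus and the order is ts – v – c.

v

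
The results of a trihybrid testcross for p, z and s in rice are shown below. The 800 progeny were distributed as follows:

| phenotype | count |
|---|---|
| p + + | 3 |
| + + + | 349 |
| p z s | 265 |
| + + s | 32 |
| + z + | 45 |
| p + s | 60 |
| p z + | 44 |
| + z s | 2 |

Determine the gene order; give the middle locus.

p

The two most frequent reciprocal classes, + + + and p z s, are the parental types, so the F1 was + + + / p z s.
The two rarest classes, p + + and + z s, are the double crossovers. Comparing them with the parentals, only the p allele has switched, so p is the middle locus and the order is z – p – s.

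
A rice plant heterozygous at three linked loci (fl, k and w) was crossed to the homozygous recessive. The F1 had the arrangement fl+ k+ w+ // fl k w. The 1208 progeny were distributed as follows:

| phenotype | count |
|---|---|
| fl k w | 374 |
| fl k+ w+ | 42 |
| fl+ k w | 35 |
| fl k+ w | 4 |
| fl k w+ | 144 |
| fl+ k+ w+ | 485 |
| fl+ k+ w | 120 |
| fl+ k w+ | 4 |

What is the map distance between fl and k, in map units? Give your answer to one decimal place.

7.0 map units

The two rarest classes, fl+ k w+ and fl k+ w, are the double crossovers. Comparing them with the parentals, only the k allele has switched, so k is the middle locus and the order is fl – k – w.
Crossovers in the fl–k interval produce the single-crossover classes fl k+ w+ and fl+ k w (42 + 35 = 77) plus the double crossovers (8).
RF(fl–k) = (77 + 8) / 1208 = 85/1208 = 0.0704 → 7.0 map units.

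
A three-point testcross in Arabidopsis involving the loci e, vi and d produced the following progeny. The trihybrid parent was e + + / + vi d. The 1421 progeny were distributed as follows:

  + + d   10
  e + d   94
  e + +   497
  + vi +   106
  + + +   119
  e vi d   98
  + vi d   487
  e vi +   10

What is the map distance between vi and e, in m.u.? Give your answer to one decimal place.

16.7 m.u.

The two rarest classes, e vi + and + + d, are the double crossovers. Comparing them with the parentals, only the vi allele has switched, so vi is the middle locus and the order is d – vi – e.
Crossovers in the vi–e interval produce the single-crossover classes + + + and e vi d (119 + 98 = 217) plus the double crossovers (20).
RF(vi–e) = (217 + 20) / 1421 = 237/1421 = 0.1668 → 16.7 m.u.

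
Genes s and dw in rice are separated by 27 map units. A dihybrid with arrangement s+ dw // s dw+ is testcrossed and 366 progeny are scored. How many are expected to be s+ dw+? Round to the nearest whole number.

A map distance of 27 map units corresponds to a recombination frequency of 0.270.
The F1 is s+ dw / s dw+, so s+ dw+ is a recombinant gamete class with expected frequency r/2 = 0.270/2 = 0.1350.
Expected number = 0.1350 × 366 = 49.41 ≈ 49.

49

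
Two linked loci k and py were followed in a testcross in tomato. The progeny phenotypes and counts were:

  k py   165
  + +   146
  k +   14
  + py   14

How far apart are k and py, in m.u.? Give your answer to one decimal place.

8.3 m.u.

The two most frequent classes, + + (146) and k py (165), are the parental types, so the F1 was + + / k py.
The recombinant classes are + py and k +: 14 + 14 = 28.
Recombination frequency = 28/339 = 0.0826 ≈ 8.3%, i.e. 8.3 m.u.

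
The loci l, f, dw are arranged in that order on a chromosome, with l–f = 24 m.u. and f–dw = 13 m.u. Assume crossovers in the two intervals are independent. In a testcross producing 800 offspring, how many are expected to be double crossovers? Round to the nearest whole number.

Map distances give recombination frequencies of 0.240 and 0.130 for the two intervals.
With no interference, expected double-crossover frequency = 0.240 × 0.130 = 0.03120.
Expected number = 0.03120 × 800 = 24.96 ≈ 25.

25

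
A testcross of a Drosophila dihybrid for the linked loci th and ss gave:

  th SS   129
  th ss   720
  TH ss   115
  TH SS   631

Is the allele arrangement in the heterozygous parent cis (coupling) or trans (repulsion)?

cis

The two most frequent classes are TH SS (631) and th ss (720); these are the parental (non-recombinant) types.
So the F1 carried TH SS on one chromosome and th ss on the other — the recessive alleles are on the same chromosome (cis / coupling).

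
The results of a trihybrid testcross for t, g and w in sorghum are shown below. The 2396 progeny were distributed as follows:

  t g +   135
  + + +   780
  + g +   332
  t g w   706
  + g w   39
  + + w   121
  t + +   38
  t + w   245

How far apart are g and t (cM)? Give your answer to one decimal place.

The two most frequent reciprocal classes, t g w and + + +, are the parental types, so the F1 was t g w / + + +.
The two rarest classes, + g w and t + +, are the double crossovers. Comparing them with the parentals, only the t allele has switched, so t is the middle locus and the order is g – t – w.
Crossovers in the g–t interval produce the single-crossover classes t + w and + g + (245 + 332 = 577) plus the double crossovers (77).
RF(g–t) = (577 + 77) / 2396 = 654/2396 = 0.2730 → 27.3 cM.

27.3 cM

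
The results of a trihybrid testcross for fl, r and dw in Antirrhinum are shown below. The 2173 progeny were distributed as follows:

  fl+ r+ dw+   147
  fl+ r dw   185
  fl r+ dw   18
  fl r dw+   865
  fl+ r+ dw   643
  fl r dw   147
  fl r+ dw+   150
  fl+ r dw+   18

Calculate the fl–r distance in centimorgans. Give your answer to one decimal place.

The two most frequent reciprocal classes, fl+ r+ dw and fl r dw+, are the parental types, so the F1 was fl+ r+ dw / fl r dw+.
The two rarest classes, fl r+ dw and fl+ r dw+, are the double crossovers. Comparing them with the parentals, only the fl allele has switched, so fl is the middle locus and the order is r – fl – dw.
Crossovers in the r–fl interval produce the single-crossover classes fl+ r dw and fl r+ dw+ (185 + 150 = 335) plus the double crossovers (36).
RF(r–fl) = (335 + 36) / 2173 = 371/2173 = 0.1707 → 17.1 centimorgans.

17.1 centimorgans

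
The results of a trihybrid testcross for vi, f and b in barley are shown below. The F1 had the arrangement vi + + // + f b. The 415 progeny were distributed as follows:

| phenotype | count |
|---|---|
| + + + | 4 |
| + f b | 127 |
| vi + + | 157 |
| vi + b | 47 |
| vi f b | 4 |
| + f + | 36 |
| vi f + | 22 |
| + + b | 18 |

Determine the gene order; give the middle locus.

vi

The two rarest classes, + + + and vi f b, are the double crossovers. Comparing them with the parentals, only the vi allele has switched, so vi is the middle locus and the order is f – vi – b.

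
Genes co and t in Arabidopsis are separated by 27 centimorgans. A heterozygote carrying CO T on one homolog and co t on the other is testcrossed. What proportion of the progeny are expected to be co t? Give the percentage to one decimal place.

36.5%

A map distance of 27 centimorgans corresponds to a recombination frequency of 0.270.
The F1 is CO T / co t, so co t is a parental gamete class with expected frequency (1 − r)/2 = 0.730/2 = 0.3650.
That is 0.3650 = 36.5% of the progeny.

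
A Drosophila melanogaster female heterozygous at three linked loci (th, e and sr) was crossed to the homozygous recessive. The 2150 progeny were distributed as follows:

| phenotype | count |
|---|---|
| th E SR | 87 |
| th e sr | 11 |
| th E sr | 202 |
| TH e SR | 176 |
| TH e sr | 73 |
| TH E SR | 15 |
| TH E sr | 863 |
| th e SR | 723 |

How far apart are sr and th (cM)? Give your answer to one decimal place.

18.8 cM

The two most frequent reciprocal classes, th e SR and TH E sr, are the parental types, so the F1 was th e SR / TH E sr.
The two rarest classes, th e sr and TH E SR, are the double crossovers. Comparing them with the parentals, only the sr allele has switched, so sr is the middle locus and the order is th – sr – e.
Crossovers in the th–sr interval produce the single-crossover classes TH e SR and th E sr (176 + 202 = 378) plus the double crossovers (26).
RF(th–sr) = (378 + 26) / 2150 = 404/2150 = 0.1879 → 18.8 cM.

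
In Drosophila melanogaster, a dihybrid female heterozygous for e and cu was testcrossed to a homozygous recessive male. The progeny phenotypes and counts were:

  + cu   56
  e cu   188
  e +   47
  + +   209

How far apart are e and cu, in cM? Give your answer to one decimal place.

20.6 cM

The two most frequent classes, + + (209) and e cu (188), are the parental types, so the F1 was + + / e cu.
The recombinant classes are + cu and e +: 56 + 47 = 103.
Recombination frequency = 103/500 = 0.2060 ≈ 20.6%, i.e. 20.6 cM.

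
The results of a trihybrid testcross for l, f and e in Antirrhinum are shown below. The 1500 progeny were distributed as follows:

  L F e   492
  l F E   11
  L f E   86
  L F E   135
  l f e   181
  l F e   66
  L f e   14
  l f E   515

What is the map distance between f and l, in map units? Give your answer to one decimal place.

11.8 map units

The two most frequent reciprocal classes, L F e and l f E, are the parental types, so the F1 was L F e / l f E.
The two rarest classes, L f e and l F E, are the double crossovers. Comparing them with the parentals, only the f allele has switched, so f is the middle locus and the order is e – f – l.
Crossovers in the f–l interval produce the single-crossover classes l F e and L f E (66 + 86 = 152) plus the double crossovers (25).
RF(f–l) = (152 + 25) / 1500 = 177/1500 = 0.1180 → 11.8 map units.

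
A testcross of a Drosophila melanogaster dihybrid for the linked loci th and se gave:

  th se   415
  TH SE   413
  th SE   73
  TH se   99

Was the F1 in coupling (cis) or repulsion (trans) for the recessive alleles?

cis

The two most frequent classes are TH SE (413) and th se (415); these are the parental (non-recombinant) types.
So the F1 carried TH SE on one chromosome and th se on the other — the recessive alleles are on the same chromosome (cis / coupling).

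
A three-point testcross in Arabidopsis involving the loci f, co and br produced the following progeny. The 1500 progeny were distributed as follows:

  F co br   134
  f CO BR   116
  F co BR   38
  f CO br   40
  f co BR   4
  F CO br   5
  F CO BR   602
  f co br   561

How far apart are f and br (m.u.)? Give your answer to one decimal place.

The two most frequent reciprocal classes, f co br and F CO BR, are the parental types, so the F1 was f co br / F CO BR.
The two rarest classes, f co BR and F CO br, are the double crossovers. Comparing them with the parentals, only the br allele has switched, so br is the middle locus and the order is co – br – f.
Crossovers in the br–f interval produce the single-crossover classes F co br and f CO BR (134 + 116 = 250) plus the double crossovers (9).
RF(br–f) = (250 + 9) / 1500 = 259/1500 = 0.1727 → 17.3 m.u.

17.3 m.u.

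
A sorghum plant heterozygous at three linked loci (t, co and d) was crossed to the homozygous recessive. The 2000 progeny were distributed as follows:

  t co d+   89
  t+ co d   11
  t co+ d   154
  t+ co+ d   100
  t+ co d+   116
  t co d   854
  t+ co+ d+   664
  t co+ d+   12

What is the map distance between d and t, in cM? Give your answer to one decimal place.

10.6 cM

The two most frequent reciprocal classes, t co d and t+ co+ d+, are the parental types, so the F1 was t co d / t+ co+ d+.
The two rarest classes, t+ co d and t co+ d+, are the double crossovers. Comparing them with the parentals, only the t allele has switched, so t is the middle locus and the order is d – t – co.
Crossovers in the d–t interval produce the single-crossover classes t co d+ and t+ co+ d (89 + 100 = 189) plus the double crossovers (23).
RF(d–t) = (189 + 23) / 2000 = 212/2000 = 0.1060 → 10.6 cM.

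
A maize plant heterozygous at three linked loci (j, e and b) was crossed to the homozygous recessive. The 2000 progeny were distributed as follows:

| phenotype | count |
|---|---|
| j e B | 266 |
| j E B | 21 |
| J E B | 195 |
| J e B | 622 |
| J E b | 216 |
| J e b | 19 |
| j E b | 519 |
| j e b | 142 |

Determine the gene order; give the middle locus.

b

The two most frequent reciprocal classes, j E b and J e B, are the parental types, so the F1 was j E b / J e B.
The two rarest classes, j E B and J e b, are the double crossovers. Comparing them with the parentals, only the b allele has switched, so b is the middle locus and the order is j – b – e.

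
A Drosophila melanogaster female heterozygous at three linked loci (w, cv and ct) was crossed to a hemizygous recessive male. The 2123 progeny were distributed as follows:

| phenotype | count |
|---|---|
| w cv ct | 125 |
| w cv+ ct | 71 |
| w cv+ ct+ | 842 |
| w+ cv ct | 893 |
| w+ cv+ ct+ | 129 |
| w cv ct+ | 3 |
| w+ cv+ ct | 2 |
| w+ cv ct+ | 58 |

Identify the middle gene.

cv

The two most frequent reciprocal classes, w+ cv ct and w cv+ ct+, are the parental types, so the F1 was w+ cv ct / w cv+ ct+.
The two rarest classes, w+ cv+ ct and w cv ct+, are the double crossovers. Comparing them with the parentals, only the cv allele has switched, so cv is the middle locus and the order is w – cv – ct.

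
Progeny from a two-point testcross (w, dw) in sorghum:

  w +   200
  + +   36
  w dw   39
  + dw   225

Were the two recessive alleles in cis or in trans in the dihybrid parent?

The two most frequent classes are + dw (225) and w + (200); these are the parental (non-recombinant) types.
So the F1 carried + dw on one chromosome and w + on the other — the recessive alleles are on opposite chromosomes (trans / repulsion).

trans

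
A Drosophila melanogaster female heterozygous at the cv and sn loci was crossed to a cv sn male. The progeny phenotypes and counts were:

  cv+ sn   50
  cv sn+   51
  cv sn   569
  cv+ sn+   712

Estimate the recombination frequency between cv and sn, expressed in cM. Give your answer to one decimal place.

7.3 cM

The two most frequent classes, cv+ sn+ (712) and cv sn (569), are the parental types, so the F1 was cv+ sn+ / cv sn.
The recombinant classes are cv+ sn and cv sn+: 50 + 51 = 101.
Recombination frequency = 101/1382 = 0.0731 ≈ 7.3%, i.e. 7.3 cM.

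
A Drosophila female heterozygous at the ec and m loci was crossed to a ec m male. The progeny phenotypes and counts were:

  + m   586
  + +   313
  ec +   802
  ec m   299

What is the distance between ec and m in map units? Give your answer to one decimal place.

30.6 map units

The two most frequent classes, + m (586) and ec + (802), are the parental types, so the F1 was + m / ec +.
The recombinant classes are + + and ec m: 313 + 299 = 612.
Recombination frequency = 612/2000 = 0.3060 ≈ 30.6%, i.e. 30.6 map units.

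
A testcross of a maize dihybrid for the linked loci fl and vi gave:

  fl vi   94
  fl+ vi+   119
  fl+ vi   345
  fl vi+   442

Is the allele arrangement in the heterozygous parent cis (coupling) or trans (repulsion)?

The two most frequent classes are fl+ vi (345) and fl vi+ (442); these are the parental (non-recombinant) types.
So the F1 carried fl+ vi on one chromosome and fl vi+ on the other — the recessive alleles are on opposite chromosomes (trans / repulsion).

trans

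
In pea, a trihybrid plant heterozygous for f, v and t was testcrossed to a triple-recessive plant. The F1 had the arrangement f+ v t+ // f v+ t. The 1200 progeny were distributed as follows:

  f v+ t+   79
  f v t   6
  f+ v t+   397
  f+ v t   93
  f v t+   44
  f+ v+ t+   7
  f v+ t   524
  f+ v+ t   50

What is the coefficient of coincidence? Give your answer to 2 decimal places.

The two rarest classes, f+ v+ t+ and f v t, are the double crossovers. Comparing them with the parentals, only the v allele has switched, so v is the middle locus and the order is f – v – t.
f–v: (94 + 13)/1200 = 0.0892; v–t: (172 + 13)/1200 = 0.1542.
Expected DCO frequency = 0.0892 × 0.1542 ≈ 0.01375; observed = 13/1200 ≈ 0.01083.
Coefficient of coincidence = 0.01083/0.01375 ≈ 0.79.

0.79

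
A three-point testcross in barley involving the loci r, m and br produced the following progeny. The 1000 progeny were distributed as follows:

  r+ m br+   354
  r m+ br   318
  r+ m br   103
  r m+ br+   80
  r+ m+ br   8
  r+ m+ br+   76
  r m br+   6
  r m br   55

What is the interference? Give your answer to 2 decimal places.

0.51

The two most frequent reciprocal classes, r m+ br and r+ m br+, are the parental types, so the F1 was r m+ br / r+ m br+.
The two rarest classes, r+ m+ br and r m br+, are the double crossovers. Comparing them with the parentals, only the r allele has switched, so r is the middle locus and the order is br – r – m.
br–r: (183 + 14)/1000 = 0.1970; r–m: (131 + 14)/1000 = 0.1450.
Expected DCO frequency = 0.1970 × 0.1450 ≈ 0.02857; observed = 14/1000 ≈ 0.01400.
Coefficient of coincidence = 0.01400/0.02857 ≈ 0.49; interference = 1 − 0.49 = 0.51.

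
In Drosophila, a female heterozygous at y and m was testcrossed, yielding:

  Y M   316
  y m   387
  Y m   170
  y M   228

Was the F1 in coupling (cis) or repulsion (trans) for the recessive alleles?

The two most frequent classes are Y M (316) and y m (387); these are the parental (non-recombinant) types.
So the F1 carried Y M on one chromosome and y m on the other — the recessive alleles are on the same chromosome (cis / coupling).

cis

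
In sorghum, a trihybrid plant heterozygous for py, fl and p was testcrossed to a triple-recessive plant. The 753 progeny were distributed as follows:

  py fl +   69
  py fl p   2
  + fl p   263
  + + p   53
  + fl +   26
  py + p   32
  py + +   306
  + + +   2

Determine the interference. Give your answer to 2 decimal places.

0.61

The two most frequent reciprocal classes, py + + and + fl p, are the parental types, so the F1 was py + + / + fl p.
The two rarest classes, + + + and py fl p, are the double crossovers. Comparing them with the parentals, only the py allele has switched, so py is the middle locus and the order is fl – py – p.
fl–py: (122 + 4)/753 = 0.1673; py–p: (58 + 4)/753 = 0.0823.
Expected DCO frequency = 0.1673 × 0.0823 ≈ 0.01377; observed = 4/753 ≈ 0.00531.
Coefficient of coincidence = 0.00531/0.01377 ≈ 0.39; interference = 1 − 0.39 = 0.61.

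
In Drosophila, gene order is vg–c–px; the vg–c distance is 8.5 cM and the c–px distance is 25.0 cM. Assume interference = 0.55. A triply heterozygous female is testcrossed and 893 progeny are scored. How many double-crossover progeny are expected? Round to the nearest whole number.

Map distances give recombination frequencies of 0.085 and 0.250 for the two intervals.
With interference 0.55 (so coincidence = 0.45), expected double-crossover frequency = 0.085 × 0.250 × 0.45 = 0.00956.
Expected number = 0.00956 × 893 = 8.54 ≈ 9.

9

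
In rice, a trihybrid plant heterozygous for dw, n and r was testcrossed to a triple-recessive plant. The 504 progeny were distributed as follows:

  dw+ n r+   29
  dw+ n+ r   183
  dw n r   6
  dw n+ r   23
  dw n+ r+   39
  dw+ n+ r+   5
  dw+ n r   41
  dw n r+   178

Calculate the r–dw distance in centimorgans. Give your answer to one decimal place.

The two most frequent reciprocal classes, dw n r+ and dw+ n+ r, are the parental types, so the F1 was dw n r+ / dw+ n+ r.
The two rarest classes, dw n r and dw+ n+ r+, are the double crossovers. Comparing them with the parentals, only the r allele has switched, so r is the middle locus and the order is dw – r – n.
Crossovers in the dw–r interval produce the single-crossover classes dw+ n r+ and dw n+ r (29 + 23 = 52) plus the double crossovers (11).
RF(dw–r) = (52 + 11) / 504 = 63/504 = 0.1250 → 12.5 centimorgans.

12.5 centimorgans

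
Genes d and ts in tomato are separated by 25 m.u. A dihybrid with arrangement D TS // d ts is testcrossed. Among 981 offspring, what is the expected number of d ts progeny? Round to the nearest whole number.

A map distance of 25 m.u. corresponds to a recombination frequency of 0.250.
The F1 is D TS / d ts, so d ts is a parental gamete class with expected frequency (1 − r)/2 = 0.750/2 = 0.3750.
Expected number = 0.3750 × 981 = 367.88 ≈ 368.

368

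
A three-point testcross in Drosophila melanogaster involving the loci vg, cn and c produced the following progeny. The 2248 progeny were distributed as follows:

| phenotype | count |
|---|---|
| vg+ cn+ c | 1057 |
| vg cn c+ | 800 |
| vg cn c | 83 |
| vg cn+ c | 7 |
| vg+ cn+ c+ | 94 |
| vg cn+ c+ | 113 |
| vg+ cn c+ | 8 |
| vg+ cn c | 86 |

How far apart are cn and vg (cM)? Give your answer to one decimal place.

9.5 cM

The two most frequent reciprocal classes, vg+ cn+ c and vg cn c+, are the parental types, so the F1 was vg+ cn+ c / vg cn c+.
The two rarest classes, vg cn+ c and vg+ cn c+, are the double crossovers. Comparing them with the parentals, only the vg allele has switched, so vg is the middle locus and the order is cn – vg – c.
Crossovers in the cn–vg interval produce the single-crossover classes vg+ cn c and vg cn+ c+ (86 + 113 = 199) plus the double crossovers (15).
RF(cn–vg) = (199 + 15) / 2248 = 214/2248 = 0.0952 → 9.5 cM.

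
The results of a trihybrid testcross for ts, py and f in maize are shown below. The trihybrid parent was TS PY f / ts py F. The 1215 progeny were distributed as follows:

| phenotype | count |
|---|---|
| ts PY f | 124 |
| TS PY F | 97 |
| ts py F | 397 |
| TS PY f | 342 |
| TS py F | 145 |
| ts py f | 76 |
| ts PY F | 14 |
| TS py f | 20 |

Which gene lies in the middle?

The two rarest classes, TS py f and ts PY F, are the double crossovers. Comparing them with the parentals, only the py allele has switched, so py is the middle locus and the order is ts – py – f.

py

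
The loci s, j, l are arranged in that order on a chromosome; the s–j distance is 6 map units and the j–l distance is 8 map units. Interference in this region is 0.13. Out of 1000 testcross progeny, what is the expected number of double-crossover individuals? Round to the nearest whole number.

Map distances give recombination frequencies of 0.060 and 0.080 for the two intervals.
With interference 0.13 (so coincidence = 0.87), expected double-crossover frequency = 0.060 × 0.080 × 0.87 = 0.00418.
Expected number = 0.00418 × 1000 = 4.18 ≈ 4.

4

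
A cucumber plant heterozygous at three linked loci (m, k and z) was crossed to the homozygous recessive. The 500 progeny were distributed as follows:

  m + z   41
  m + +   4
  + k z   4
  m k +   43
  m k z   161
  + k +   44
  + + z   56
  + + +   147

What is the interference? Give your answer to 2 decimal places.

0.60

The two most frequent reciprocal classes, + + + and m k z, are the parental types, so the F1 was + + + / m k z.
The two rarest classes, m + + and + k z, are the double crossovers. Comparing them with the parentals, only the m allele has switched, so m is the middle locus and the order is z – m – k.
z–m: (99 + 8)/500 = 0.2140; m–k: (85 + 8)/500 = 0.1860.
Expected DCO frequency = 0.2140 × 0.1860 ≈ 0.03980; observed = 8/500 ≈ 0.01600.
Coefficient of coincidence = 0.01600/0.03980 ≈ 0.40; interference = 1 − 0.40 = 0.60.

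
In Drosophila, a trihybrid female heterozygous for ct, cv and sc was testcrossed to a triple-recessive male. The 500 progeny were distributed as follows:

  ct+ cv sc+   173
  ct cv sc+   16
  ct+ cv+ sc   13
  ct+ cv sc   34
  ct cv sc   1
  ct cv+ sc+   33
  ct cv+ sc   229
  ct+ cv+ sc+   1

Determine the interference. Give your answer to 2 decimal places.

0.53

The two most frequent reciprocal classes, ct cv+ sc and ct+ cv sc+, are the parental types, so the F1 was ct cv+ sc / ct+ cv sc+.
The two rarest classes, ct cv sc and ct+ cv+ sc+, are the double crossovers. Comparing them with the parentals, only the cv allele has switched, so cv is the middle locus and the order is ct – cv – sc.
ct–cv: (29 + 2)/500 = 0.0620; cv–sc: (67 + 2)/500 = 0.1380.
Expected DCO frequency = 0.0620 × 0.1380 ≈ 0.00856; observed = 2/500 ≈ 0.00400.
Coefficient of coincidence = 0.00400/0.00856 ≈ 0.47; interference = 1 − 0.47 = 0.53.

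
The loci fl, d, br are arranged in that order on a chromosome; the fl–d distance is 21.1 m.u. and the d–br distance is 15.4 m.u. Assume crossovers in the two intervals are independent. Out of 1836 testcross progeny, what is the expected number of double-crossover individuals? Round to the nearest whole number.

60

Map distances give recombination frequencies of 0.211 and 0.154 for the two intervals.
With no interference, expected double-crossover frequency = 0.211 × 0.154 = 0.03249.
Expected number = 0.03249 × 1836 = 59.66 ≈ 60.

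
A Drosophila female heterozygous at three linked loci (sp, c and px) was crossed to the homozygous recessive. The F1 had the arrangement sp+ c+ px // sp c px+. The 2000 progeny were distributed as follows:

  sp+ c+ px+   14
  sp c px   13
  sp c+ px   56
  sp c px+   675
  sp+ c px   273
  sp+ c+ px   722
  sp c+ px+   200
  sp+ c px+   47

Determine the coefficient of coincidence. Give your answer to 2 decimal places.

0.83

The two rarest classes, sp+ c+ px+ and sp c px, are the double crossovers. Comparing them with the parentals, only the px allele has switched, so px is the middle locus and the order is sp – px – c.
sp–px: (103 + 27)/2000 = 0.0650; px–c: (473 + 27)/2000 = 0.2500.
Expected DCO frequency = 0.0650 × 0.2500 ≈ 0.01625; observed = 27/2000 ≈ 0.01350.
Coefficient of coincidence = 0.01350/0.01625 ≈ 0.83.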